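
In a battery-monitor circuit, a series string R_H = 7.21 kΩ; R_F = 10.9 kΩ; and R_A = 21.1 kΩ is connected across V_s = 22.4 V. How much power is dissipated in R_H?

Series current I = V_s/ΣR = 22.4/39.21 = 0.5713 mA.
P(R_H) = I²·R_H = (0.5713)² × 7.21 = 2.353 mW.

P ≈ 2.35 mW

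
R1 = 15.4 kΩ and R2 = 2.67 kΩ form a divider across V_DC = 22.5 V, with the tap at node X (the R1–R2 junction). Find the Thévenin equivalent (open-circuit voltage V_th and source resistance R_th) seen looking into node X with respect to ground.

V_th ≈ 3.32 V, R_th ≈ 2.28 kΩ

V_th is the unloaded tap voltage: V_DC · R2/(R1+R2) = 22.5 × 0.1478 = 3.325 V.
Looking into X with the source shorted: R_th = R1·R2/(R1+R2) = 15.40 × 2.67/18.07 = 2.275 kΩ.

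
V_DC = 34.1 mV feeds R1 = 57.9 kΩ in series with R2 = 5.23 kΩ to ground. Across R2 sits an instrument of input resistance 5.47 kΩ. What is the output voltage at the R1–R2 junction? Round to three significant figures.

The load sits in parallel with R2, giving an effective lower resistance R2' = R2·R_L/(R2+R_L) = 2.674 kΩ.
Now apply the divider: V_out = 34.1 × 0.04414 = 1.505 mV.

V_out ≈ 1.51 mV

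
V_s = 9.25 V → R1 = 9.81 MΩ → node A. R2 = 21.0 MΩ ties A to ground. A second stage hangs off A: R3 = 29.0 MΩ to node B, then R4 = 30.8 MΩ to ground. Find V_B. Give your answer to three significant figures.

V_B ≈ 2.92 V

Node A sees R2 in parallel with the series input of stage 2, R3 + R4 = 59.80 MΩ.
R2 ‖ (R3+R4) = 15.54 MΩ.
First divider: V_A = V_s · 15.54/(9.81 + 15.54) = 5.671 V.
Then the unloaded second divider: V_B = V_A × R4/(R3+R4) = 5.671 × 0.5151 = 2.921 V.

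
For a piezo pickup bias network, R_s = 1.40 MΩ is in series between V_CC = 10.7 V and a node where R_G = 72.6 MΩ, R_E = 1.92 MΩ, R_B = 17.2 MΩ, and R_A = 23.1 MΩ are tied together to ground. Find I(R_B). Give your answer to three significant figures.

I ≈ 0.329 µA

Equivalent of the parallel group: R_p = 1.572 MΩ.
V_A = 10.7 × 1.572/2.972 = 5.660 V.
I(R_B) = V_A / R_B = 5.660/17.2 = 0.3291 µA.
(Check via current divider: I_total = 3.600 µA; share G_k/ΣG = 0.09141 → same result.)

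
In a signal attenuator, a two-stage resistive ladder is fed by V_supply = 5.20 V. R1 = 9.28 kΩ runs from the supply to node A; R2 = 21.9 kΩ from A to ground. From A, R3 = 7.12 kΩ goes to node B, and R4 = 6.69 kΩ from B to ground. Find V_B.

Looking into the second stage from A: R3 + R4 = 13.81 kΩ appears in parallel with R2.
R2 ‖ (R3+R4) = 8.469 kΩ.
V_A = 5.20 × 8.469/(9.28 + 8.469) = 2.481 V.
V_B = V_A × 0.4844 = 1.202 V.

V_B ≈ 1.20 V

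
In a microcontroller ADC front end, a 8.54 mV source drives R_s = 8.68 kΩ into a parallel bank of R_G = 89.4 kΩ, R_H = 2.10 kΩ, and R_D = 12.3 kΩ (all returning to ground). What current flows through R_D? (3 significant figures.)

Parallel bank: R_p = 1/(1/89.4 + 1/2.10 + 1/12.3) = 1.758 kΩ.
V_A by voltage divider: V_A = 8.54 × 1.758/(8.68 + 1.758) = 1.439 mV.
I(R_D) = V_A / R_D = 1.439/12.3 = 0.1170 µA.

I ≈ 0.117 µA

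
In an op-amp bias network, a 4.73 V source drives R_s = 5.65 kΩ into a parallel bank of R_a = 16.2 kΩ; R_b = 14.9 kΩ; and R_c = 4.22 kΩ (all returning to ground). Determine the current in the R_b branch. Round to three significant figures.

I ≈ 0.104 mA

Combine the parallel branches: R_p = (1/16.2 + 1/14.9 + 1/4.22)⁻¹ = 2.734 kΩ.
Node voltage V_A = V_s · R_p/(R_s + R_p) = 4.73 × 0.3261 = 1.542 V.
I(R_b) = V_A / R_b = 1.542/14.9 = 0.1035 mA.
(Equivalently: I_total = 0.5642 mA, then current-divider fraction G_k/ΣG = 0.1835.)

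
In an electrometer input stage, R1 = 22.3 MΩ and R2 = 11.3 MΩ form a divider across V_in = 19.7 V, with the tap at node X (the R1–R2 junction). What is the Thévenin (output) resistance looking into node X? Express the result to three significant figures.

With V_in suppressed (replaced by a short), R_th = R1 ‖ R2 = (22.30 × 11.3)/(22.30 + 11.3) = 7.500 MΩ.

R_th ≈ 7.50 MΩ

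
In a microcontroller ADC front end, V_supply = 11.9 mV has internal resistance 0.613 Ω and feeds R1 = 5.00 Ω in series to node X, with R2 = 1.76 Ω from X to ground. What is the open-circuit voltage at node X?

V_th ≈ 2.84 mV

R1' = 0.613 + 5.00 = 5.613 Ω (source resistance + R1).
V_th is the unloaded tap voltage: V_supply · R2/(R1'+R2) = 11.9 × 0.2387 = 2.841 mV.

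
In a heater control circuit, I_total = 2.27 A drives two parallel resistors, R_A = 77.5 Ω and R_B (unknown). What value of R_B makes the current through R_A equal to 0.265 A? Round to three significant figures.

In a two-way split, I_A/I_total = R_B/(R_A + R_B).
0.265/2.27 = R_B/(R_A + R_B) → R_B = R_A · (0.1167)/(1 − 0.1167) = 77.5 × 0.1322 = 10.24 Ω.

R_B ≈ 10.2 Ω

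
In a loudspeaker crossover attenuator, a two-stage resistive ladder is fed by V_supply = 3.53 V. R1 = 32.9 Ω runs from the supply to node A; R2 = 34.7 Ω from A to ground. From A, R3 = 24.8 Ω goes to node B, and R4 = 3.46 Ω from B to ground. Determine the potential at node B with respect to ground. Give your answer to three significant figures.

Looking into the second stage from A: R3 + R4 = 28.26 Ω appears in parallel with R2.
Effective lower resistance at A: R2 ‖ 28.26 = 15.58 Ω.
So V_A = 3.53 × 0.3213 = 1.134 V.
Stage 2 is unloaded, so V_B = V_A · R4/(R3+R4) = 1.134 × 3.46/28.26 = 0.1389 V.

V_B ≈ 0.139 V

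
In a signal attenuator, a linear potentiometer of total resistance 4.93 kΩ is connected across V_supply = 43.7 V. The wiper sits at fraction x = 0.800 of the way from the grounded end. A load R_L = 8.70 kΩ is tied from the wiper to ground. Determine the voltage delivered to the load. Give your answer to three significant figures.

Lower segment x·R_p = 3.944 kΩ; upper segment (1−x)·R_p = 0.9860 kΩ.
(x·R_p) ‖ R_L = 2.714 kΩ.
Then V_out = V_supply · 2.714/(0.9860 + 2.714) = 32.05 V.
(Unloaded: V_out = x·V_supply = 35.0 V.)

V_out ≈ 32.1 V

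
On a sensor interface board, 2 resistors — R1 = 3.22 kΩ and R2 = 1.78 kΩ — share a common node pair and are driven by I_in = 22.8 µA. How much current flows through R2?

I ≈ 14.7 µA

For two parallel branches, I_k = I_in · (other R)/(sum of R).
So I = 22.8 × 3.22/5.000 = 14.68 µA.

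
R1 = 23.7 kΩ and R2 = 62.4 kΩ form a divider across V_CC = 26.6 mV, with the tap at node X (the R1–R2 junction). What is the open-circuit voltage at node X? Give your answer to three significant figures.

V_th ≈ 19.3 mV

With X open, the divider is unloaded: V_th = 26.6 × 62.4/86.10 = 19.28 mV.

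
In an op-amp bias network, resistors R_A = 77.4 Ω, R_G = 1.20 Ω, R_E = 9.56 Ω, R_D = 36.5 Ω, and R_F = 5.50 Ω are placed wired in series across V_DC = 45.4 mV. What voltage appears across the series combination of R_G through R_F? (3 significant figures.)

V ≈ 18.4 mV

Total series resistance ΣR = 77.4 + 1.20 + 9.56 + 36.5 + 5.50 = 130.2 Ω.
R_{R_G..R_F} = 1.20 + 9.56 + 36.5 + 5.50 = 52.76 Ω.
V = V_DC · R/ΣR = 45.4 × 0.4053 = 18.40 mV.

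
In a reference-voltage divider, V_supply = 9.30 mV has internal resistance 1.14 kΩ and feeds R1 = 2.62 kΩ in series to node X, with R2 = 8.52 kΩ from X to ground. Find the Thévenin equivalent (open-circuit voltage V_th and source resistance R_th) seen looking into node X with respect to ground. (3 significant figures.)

R1' = 1.14 + 2.62 = 3.760 kΩ (source resistance + R1).
V_th is the unloaded tap voltage: V_supply · R2/(R1'+R2) = 9.30 × 0.6938 = 6.452 mV.
With V_supply suppressed (replaced by a short), R_th = R1' ‖ R2 = (3.760 × 8.52)/(3.760 + 8.52) = 2.609 kΩ.

V_th ≈ 6.45 mV, R_th ≈ 2.61 kΩ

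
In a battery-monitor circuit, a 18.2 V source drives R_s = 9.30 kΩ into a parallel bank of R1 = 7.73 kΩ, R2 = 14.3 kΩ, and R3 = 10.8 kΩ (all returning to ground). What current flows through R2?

Equivalent of the parallel group: R_p = 3.426 kΩ.
V_A = 18.2 × 3.426/12.73 = 4.900 V.
I(R2) = V_A / R2 = 4.900/14.3 = 0.3426 mA.
(Check via current divider: I_total = 1.430 mA; share G_k/ΣG = 0.2396 → same result.)

I ≈ 0.343 mA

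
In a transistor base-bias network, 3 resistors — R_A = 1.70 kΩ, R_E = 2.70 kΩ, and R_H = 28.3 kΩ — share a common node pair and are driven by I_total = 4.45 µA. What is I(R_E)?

I ≈ 1.66 µA

Conductances: ΣG = 1/1.70 + 1/2.70 + 1/28.3 = 0.9939 (1/kΩ).
By the current-divider rule, I = I_total · G_k/ΣG = 4.45 × 0.3726 = 1.658 µA.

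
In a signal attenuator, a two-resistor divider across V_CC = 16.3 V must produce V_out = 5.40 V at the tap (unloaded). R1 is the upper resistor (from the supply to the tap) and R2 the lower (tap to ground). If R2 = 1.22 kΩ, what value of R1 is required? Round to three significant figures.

V_out/V_CC = R2/(R1+R2) = 0.3313.
Rearranging, R1 = R2·(1−k)/k = 1.22 × 2.019 = 2.463 kΩ.

R1 ≈ 2.46 kΩ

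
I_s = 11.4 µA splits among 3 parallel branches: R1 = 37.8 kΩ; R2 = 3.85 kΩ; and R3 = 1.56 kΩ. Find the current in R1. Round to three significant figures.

I ≈ 0.325 µA

ΣG = 1/37.8 + 1/3.85 + 1/1.56 = 0.9272.
Current divider: I(R1) = I_s · G_k/ΣG = 11.4 × (0.02646/0.9272) = 11.4 × 0.02853 = 0.3253 µA.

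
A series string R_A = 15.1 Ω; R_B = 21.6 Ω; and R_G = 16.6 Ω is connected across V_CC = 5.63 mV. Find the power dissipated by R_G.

Series current I = V_CC/ΣR = 5.63/53.30 = 0.1056 mA.
P = I²R = 0.01116 × 16.6 = 0.1852 µW.

P ≈ 0.185 µW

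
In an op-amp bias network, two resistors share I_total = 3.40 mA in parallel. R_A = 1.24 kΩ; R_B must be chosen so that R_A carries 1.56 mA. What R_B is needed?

The fraction through R_A equals R_B/(R_A+R_B).
With f = 0.4588, R_B = R_A · f/(1−f) = 1.24 × 0.8478 = 1.051 kΩ.

R_B ≈ 1.05 kΩ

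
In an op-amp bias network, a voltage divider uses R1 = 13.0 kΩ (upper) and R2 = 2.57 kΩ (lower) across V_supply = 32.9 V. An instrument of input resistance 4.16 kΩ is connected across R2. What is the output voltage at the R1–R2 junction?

First combine the lower leg with the load: R2 ‖ R_L = 1.589 kΩ.
Then V_out = V_supply · R2'/(R1 + R2') = 32.9 × 1.589/14.59 = 3.583 V.
(Unloaded it would be 5.43 V; the load pulls it down.)

V_out ≈ 3.58 V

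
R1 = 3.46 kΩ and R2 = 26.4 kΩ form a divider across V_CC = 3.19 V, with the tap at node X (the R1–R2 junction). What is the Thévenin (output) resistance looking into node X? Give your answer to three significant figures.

R_th ≈ 3.06 kΩ

Looking into X with the source shorted: R_th = R1·R2/(R1+R2) = 3.460 × 26.4/29.86 = 3.059 kΩ.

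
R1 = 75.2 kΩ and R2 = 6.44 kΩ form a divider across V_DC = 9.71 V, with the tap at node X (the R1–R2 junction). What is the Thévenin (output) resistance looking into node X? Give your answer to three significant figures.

R_th ≈ 5.93 kΩ

Zeroing V_DC shorts the top of R1 to ground, so R_th = R1 ‖ R2 = 5.932 kΩ.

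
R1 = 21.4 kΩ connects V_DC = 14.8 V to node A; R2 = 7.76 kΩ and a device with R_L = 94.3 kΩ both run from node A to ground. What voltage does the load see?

The load sits in parallel with R2, giving an effective lower resistance R2' = R2·R_L/(R2+R_L) = 7.170 kΩ.
Then V_out = V_DC · R2'/(R1 + R2') = 14.8 × 7.170/28.57 = 3.714 V.
(Unloaded it would be 3.94 V; the load pulls it down.)

V_out ≈ 3.71 V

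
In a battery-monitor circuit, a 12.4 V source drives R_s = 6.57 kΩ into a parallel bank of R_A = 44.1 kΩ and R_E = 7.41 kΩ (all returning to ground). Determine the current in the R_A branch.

Equivalent of the parallel group: R_p = 6.344 kΩ.
Node voltage V_A = V_CC · R_p/(R_s + R_p) = 12.4 × 0.4913 = 6.092 V.
Branch current I = V_A/R_A = 6.092/44.1 = 0.1381 mA.

I ≈ 0.138 mA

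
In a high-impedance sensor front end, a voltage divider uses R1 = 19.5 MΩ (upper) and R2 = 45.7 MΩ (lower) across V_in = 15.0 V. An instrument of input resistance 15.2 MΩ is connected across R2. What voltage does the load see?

V_out ≈ 5.54 V

The load sits in parallel with R2, giving an effective lower resistance R2' = R2·R_L/(R2+R_L) = 11.41 MΩ.
Then V_out = V_in · R2'/(R1 + R2') = 15.0 × 11.41/30.91 = 5.536 V.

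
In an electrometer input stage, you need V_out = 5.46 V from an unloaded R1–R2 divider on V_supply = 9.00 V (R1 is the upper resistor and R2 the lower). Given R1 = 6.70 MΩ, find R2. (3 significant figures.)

Required fraction k = V_out/V_supply = 0.6067.
So R2 = R1 · V_out/(V_supply − V_out) = 6.70 × 5.46/(9.00 − 5.46) = 6.70 × 1.542 = 10.33 MΩ.

R2 ≈ 10.3 MΩ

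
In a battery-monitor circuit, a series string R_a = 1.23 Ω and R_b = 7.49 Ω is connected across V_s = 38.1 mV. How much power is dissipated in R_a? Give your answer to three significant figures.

P ≈ 23.5 µW

The common current is I = 38.1/8.720 = 4.369 mA.
V(R_a) = I·R = 5.374 mV; P = V·I = 5.374 × 4.369 = 23.48 µW.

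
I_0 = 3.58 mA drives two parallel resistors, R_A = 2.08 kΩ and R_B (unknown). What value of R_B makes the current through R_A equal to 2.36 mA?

The fraction through R_A equals R_B/(R_A+R_B).
With f = 0.6592, R_B = R_A · f/(1−f) = 2.08 × 1.934 = 4.024 kΩ.

R_B ≈ 4.02 kΩ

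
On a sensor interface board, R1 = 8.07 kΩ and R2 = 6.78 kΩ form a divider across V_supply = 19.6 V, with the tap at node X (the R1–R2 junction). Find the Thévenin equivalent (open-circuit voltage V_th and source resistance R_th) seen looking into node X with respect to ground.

Open-circuit (no load on X): V_th = V_supply · R2/(R1 + R2) = 19.6 × 6.78/(8.070 + 6.78) = 8.949 V.
With V_supply suppressed (replaced by a short), R_th = R1 ‖ R2 = (8.070 × 6.78)/(8.070 + 6.78) = 3.684 kΩ.

V_th ≈ 8.95 V, R_th ≈ 3.68 kΩ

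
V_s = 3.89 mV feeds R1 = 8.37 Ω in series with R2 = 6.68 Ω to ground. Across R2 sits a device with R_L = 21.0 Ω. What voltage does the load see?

V_out ≈ 1.47 mV

First combine the lower leg with the load: R2 ‖ R_L = 5.068 Ω.
Now apply the divider: V_out = 3.89 × 0.3771 = 1.467 mV.
(Unloaded it would be 1.73 mV; the load pulls it down.)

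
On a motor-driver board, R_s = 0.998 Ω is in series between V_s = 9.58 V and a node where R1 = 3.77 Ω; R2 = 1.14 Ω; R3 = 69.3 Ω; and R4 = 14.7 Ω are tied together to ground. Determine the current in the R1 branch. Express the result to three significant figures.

Combine the parallel branches: R_p = (1/3.77 + 1/1.14 + 1/69.3 + 1/14.7)⁻¹ = 0.8164 Ω.
V_A = 9.58 × 0.8164/1.814 = 4.311 V.
I(R1) = V_A / R1 = 4.311/3.77 = 1.143 A.

I ≈ 1.14 A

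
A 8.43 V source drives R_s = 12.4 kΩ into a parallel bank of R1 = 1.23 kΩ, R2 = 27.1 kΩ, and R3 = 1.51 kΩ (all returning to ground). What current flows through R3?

Parallel bank: R_p = 1/(1/1.23 + 1/27.1 + 1/1.51) = 0.6613 kΩ.
Node voltage V_A = V_supply · R_p/(R_s + R_p) = 8.43 × 0.05063 = 0.4268 V.
I(R3) = V_A / R3 = 0.4268/1.51 = 0.2827 mA.

I ≈ 0.283 mA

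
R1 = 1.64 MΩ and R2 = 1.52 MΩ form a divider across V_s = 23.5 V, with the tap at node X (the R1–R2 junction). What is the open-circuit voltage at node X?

Open-circuit (no load on X): V_th = V_s · R2/(R1 + R2) = 23.5 × 1.52/(1.640 + 1.52) = 11.30 V.

V_th ≈ 11.3 V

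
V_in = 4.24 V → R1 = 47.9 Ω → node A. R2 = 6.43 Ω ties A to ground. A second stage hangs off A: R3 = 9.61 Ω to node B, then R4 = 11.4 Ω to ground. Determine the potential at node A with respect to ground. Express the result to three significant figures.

Looking into the second stage from A: R3 + R4 = 21.01 Ω appears in parallel with R2.
R2 ‖ (R3+R4) = 4.923 Ω.
First divider: V_A = V_in · 4.923/(47.9 + 4.923) = 0.3952 V.

V_A ≈ 0.395 V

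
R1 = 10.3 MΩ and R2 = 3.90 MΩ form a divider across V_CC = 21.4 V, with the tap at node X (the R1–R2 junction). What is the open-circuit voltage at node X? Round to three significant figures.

V_th ≈ 5.88 V

Open-circuit (no load on X): V_th = V_CC · R2/(R1 + R2) = 21.4 × 3.90/(10.30 + 3.90) = 5.877 V.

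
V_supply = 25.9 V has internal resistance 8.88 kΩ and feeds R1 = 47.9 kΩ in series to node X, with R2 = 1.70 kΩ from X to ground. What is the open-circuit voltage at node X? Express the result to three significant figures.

R1' = 8.88 + 47.9 = 56.78 kΩ (source resistance + R1).
Open-circuit (no load on X): V_th = V_supply · R2/(R1' + R2) = 25.9 × 1.70/(56.78 + 1.70) = 0.7529 V.

V_th ≈ 0.753 V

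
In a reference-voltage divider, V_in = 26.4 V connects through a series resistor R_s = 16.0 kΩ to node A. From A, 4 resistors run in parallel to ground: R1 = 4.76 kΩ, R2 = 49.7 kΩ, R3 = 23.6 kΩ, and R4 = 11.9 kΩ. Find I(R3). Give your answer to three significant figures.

Parallel bank: R_p = 1/(1/4.76 + 1/49.7 + 1/23.6 + 1/11.9) = 2.804 kΩ.
V_A by voltage divider: V_A = 26.4 × 2.804/(16.0 + 2.804) = 3.937 V.
I(R3) = V_A / R3 = 3.937/23.6 = 0.1668 mA.
(Equivalently: I_total = 1.404 mA, then current-divider fraction G_k/ΣG = 0.1188.)

I ≈ 0.167 mA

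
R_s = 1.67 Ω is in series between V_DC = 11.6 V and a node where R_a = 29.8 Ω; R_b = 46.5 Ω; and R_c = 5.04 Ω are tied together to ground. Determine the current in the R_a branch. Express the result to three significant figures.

I ≈ 0.273 A

Combine the parallel branches: R_p = (1/29.8 + 1/46.5 + 1/5.04)⁻¹ = 3.945 Ω.
V_A = 11.6 × 3.945/5.615 = 8.150 V.
Branch current I = V_A/R_a = 8.150/29.8 = 0.2735 A.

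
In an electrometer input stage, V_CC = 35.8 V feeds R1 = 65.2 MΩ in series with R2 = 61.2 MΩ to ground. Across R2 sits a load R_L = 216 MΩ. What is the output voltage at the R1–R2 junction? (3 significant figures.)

The load sits in parallel with R2, giving an effective lower resistance R2' = R2·R_L/(R2+R_L) = 47.69 MΩ.
Then V_out = V_CC · R2'/(R1 + R2') = 35.8 × 47.69/112.9 = 15.12 V.

V_out ≈ 15.1 V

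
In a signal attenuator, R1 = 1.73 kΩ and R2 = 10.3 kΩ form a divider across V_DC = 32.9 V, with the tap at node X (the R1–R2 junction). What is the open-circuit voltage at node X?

V_th ≈ 28.2 V

V_th is the unloaded tap voltage: V_DC · R2/(R1+R2) = 32.9 × 0.8562 = 28.17 V.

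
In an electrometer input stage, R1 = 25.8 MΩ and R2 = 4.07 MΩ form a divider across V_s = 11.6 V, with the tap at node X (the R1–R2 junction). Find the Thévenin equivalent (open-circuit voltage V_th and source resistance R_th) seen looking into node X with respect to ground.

V_th ≈ 1.58 V, R_th ≈ 3.52 MΩ

Open-circuit (no load on X): V_th = V_s · R2/(R1 + R2) = 11.6 × 4.07/(25.80 + 4.07) = 1.581 V.
Zeroing V_s shorts the top of R1 to ground, so R_th = R1 ‖ R2 = 3.515 MΩ.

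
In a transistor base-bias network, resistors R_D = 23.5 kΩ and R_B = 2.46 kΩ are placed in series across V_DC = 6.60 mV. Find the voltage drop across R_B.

V ≈ 0.625 mV

Series total: ΣR = 23.5 + 2.46 = 25.96 kΩ.
Voltage divider: V = V_DC · (2.460 / 25.96) = 6.60 × 0.09476 = 0.6254 mV.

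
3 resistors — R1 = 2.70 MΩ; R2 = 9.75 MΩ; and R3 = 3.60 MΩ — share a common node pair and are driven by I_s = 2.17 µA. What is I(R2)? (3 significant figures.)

ΣG = 1/2.70 + 1/9.75 + 1/3.60 = 0.7507.
Current divider: I(R2) = I_s · G_k/ΣG = 2.17 × (0.1026/0.7507) = 2.17 × 0.1366 = 0.2965 µA.

I ≈ 0.296 µA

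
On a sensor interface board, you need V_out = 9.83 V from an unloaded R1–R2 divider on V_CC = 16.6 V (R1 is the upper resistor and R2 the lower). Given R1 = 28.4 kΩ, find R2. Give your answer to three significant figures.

R2 ≈ 41.2 kΩ

Required fraction k = V_out/V_CC = 0.5922.
Rearranging, R2 = R1·k/(1−k) = 28.4 × 1.452 = 41.24 kΩ.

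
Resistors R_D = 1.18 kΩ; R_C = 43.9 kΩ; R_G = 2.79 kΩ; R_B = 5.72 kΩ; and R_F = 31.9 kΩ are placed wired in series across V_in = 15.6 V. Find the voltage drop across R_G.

V ≈ 0.509 V

ΣR = 1.18 + 43.9 + 2.79 + 5.72 + 31.9 = 85.49 kΩ.
By the voltage-divider rule, V = 15.6 × 2.790/85.49 = 0.5091 V.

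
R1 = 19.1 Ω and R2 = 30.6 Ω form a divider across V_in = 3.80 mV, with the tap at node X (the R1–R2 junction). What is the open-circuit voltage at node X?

V_th ≈ 2.34 mV

With X open, the divider is unloaded: V_th = 3.80 × 30.6/49.70 = 2.340 mV.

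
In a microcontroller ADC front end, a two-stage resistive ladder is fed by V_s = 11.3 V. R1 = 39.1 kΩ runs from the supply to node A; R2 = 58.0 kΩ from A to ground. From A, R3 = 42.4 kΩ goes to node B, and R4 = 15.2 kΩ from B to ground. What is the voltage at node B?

The second stage (R3 + R4 = 57.60 kΩ) loads node A in parallel with R2.
Effective lower resistance at A: R2 ‖ 57.60 = 28.90 kΩ.
V_A = 11.3 × 28.90/(39.1 + 28.90) = 4.802 V.
Stage 2 is unloaded, so V_B = V_A · R4/(R3+R4) = 4.802 × 15.2/57.60 = 1.267 V.

V_B ≈ 1.27 V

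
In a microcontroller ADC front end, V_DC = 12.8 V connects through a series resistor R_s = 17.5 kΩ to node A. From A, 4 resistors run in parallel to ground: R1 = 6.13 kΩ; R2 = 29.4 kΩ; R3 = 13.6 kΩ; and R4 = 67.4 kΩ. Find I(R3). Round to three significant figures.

I ≈ 0.157 mA

Combine the parallel branches: R_p = (1/6.13 + 1/29.4 + 1/13.6 + 1/67.4)⁻¹ = 3.502 kΩ.
V_A = 12.8 × 3.502/21.00 = 2.135 V.
Branch current I = V_A/R3 = 2.135/13.6 = 0.1570 mA.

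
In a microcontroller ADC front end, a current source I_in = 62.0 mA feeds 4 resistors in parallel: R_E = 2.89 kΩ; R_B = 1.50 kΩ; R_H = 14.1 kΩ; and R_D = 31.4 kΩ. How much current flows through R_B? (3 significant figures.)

Conductances: ΣG = 1/2.89 + 1/1.50 + 1/14.1 + 1/31.4 = 1.115 (1/kΩ).
R_B takes the fraction G_k/ΣG = 0.6667/1.115 = 0.5977, so I = 62.0 × 0.5977 = 37.06 mA.

I ≈ 37.1 mA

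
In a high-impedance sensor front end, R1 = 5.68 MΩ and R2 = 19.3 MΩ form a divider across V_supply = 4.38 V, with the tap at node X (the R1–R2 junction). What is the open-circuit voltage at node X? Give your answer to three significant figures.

V_th is the unloaded tap voltage: V_supply · R2/(R1+R2) = 4.38 × 0.7726 = 3.384 V.

V_th ≈ 3.38 V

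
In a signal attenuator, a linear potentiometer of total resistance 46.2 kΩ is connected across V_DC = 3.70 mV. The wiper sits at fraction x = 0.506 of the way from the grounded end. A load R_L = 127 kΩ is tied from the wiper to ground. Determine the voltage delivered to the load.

The pot divides into 22.82 kΩ above the wiper and 23.38 kΩ below.
R_L loads the lower segment: effective lower R = 19.74 kΩ.
Loaded-divider output: V_out = 3.70 × 0.4638 = 1.716 mV.

V_out ≈ 1.72 mV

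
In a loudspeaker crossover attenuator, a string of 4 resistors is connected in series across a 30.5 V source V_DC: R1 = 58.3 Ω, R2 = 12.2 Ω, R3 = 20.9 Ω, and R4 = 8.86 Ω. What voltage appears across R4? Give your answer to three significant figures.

Series total: ΣR = 58.3 + 12.2 + 20.9 + 8.86 = 100.3 Ω.
Voltage divider: V = V_DC · (8.860 / 100.3) = 30.5 × 0.08837 = 2.695 V.

V ≈ 2.70 V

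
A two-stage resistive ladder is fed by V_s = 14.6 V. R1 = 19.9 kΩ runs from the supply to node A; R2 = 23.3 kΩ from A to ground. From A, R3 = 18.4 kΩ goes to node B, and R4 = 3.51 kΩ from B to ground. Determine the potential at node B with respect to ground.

V_B ≈ 0.847 V

Looking into the second stage from A: R3 + R4 = 21.91 kΩ appears in parallel with R2.
R2 ‖ (R3+R4) = 11.29 kΩ.
First divider: V_A = V_s · 11.29/(19.9 + 11.29) = 5.285 V.
Then the unloaded second divider: V_B = V_A × R4/(R3+R4) = 5.285 × 0.1602 = 0.8467 V.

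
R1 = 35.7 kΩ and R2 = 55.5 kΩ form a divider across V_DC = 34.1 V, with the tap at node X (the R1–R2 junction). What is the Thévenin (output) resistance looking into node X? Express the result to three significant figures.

R_th ≈ 21.7 kΩ

With V_DC suppressed (replaced by a short), R_th = R1 ‖ R2 = (35.70 × 55.5)/(35.70 + 55.5) = 21.73 kΩ.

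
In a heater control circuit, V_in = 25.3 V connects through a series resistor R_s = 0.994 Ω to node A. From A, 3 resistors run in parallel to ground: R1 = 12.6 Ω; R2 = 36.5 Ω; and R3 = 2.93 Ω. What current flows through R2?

Combine the parallel branches: R_p = (1/12.6 + 1/36.5 + 1/2.93)⁻¹ = 2.232 Ω.
V_A = 25.3 × 2.232/3.226 = 17.50 V.
Branch current I = V_A/R2 = 17.50/36.5 = 0.4796 A.
(Equivalently: I_total = 7.843 A, then current-divider fraction G_k/ΣG = 0.06115.)

I ≈ 0.480 A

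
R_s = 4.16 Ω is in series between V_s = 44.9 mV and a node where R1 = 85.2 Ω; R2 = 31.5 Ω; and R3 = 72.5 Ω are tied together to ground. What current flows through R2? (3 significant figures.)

Combine the parallel branches: R_p = (1/85.2 + 1/31.5 + 1/72.5)⁻¹ = 17.46 Ω.
Node voltage V_A = V_s · R_p/(R_s + R_p) = 44.9 × 0.8076 = 36.26 mV.
Branch current I = V_A/R2 = 36.26/31.5 = 1.151 mA.

I ≈ 1.15 mA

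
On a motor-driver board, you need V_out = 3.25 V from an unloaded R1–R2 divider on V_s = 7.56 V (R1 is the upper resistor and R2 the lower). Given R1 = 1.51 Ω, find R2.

V_out/V_s = R2/(R1+R2) = 0.4299.
Rearranging, R2 = R1·k/(1−k) = 1.51 × 0.7541 = 1.139 Ω.

R2 ≈ 1.14 Ω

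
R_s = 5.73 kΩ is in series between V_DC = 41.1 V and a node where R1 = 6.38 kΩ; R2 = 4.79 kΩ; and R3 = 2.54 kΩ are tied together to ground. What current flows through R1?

I ≈ 1.20 mA

Combine the parallel branches: R_p = (1/6.38 + 1/4.79 + 1/2.54)⁻¹ = 1.317 kΩ.
V_A = 41.1 × 1.317/7.047 = 7.682 V.
I(R1) = V_A / R1 = 7.682/6.38 = 1.204 mA.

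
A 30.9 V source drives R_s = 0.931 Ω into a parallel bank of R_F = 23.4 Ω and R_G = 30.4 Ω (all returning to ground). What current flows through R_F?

Parallel bank: R_p = 1/(1/23.4 + 1/30.4) = 13.22 Ω.
V_A = 30.9 × 13.22/14.15 = 28.87 V.
I(R_F) = V_A / R_F = 28.87/23.4 = 1.234 A.

I ≈ 1.23 A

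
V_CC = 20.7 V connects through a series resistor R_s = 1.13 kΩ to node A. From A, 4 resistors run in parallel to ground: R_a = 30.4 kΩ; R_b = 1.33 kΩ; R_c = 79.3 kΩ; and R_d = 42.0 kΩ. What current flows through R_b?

Combine the parallel branches: R_p = (1/30.4 + 1/1.33 + 1/79.3 + 1/42.0)⁻¹ = 1.218 kΩ.
Node voltage V_A = V_CC · R_p/(R_s + R_p) = 20.7 × 0.5187 = 10.74 V.
Branch current I = V_A/R_b = 10.74/1.33 = 8.073 mA.

I ≈ 8.07 mA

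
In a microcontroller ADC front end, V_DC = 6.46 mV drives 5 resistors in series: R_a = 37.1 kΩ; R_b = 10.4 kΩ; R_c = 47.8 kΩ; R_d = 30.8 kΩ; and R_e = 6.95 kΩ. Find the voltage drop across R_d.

V ≈ 1.50 mV

ΣR = 37.1 + 10.4 + 47.8 + 30.8 + 6.95 = 133.1 kΩ.
Voltage divider: V = V_DC · (30.80 / 133.1) = 6.46 × 0.2315 = 1.495 mV.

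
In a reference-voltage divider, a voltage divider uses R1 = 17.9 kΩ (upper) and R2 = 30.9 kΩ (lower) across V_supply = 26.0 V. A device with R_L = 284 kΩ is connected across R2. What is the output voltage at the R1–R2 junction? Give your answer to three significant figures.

R2 ‖ R_L = (30.9 × 284)/(30.9 + 284) = 27.87 kΩ.
Now apply the divider: V_out = 26.0 × 0.6089 = 15.83 V.
(Unloaded it would be 16.5 V; the load pulls it down.)

V_out ≈ 15.8 V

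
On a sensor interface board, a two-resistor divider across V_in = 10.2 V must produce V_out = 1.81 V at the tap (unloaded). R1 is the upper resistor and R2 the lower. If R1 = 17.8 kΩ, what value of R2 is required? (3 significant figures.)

R2 ≈ 3.84 kΩ

Required fraction k = V_out/V_in = 0.1775.
So R2 = R1 · V_out/(V_in − V_out) = 17.8 × 1.81/(10.2 − 1.81) = 17.8 × 0.2157 = 3.840 kΩ.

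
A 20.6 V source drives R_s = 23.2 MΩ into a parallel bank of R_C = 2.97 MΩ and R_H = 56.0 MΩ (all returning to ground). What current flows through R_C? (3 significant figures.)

I ≈ 0.752 µA

Combine the parallel branches: R_p = (1/2.97 + 1/56.0)⁻¹ = 2.820 MΩ.
V_A by voltage divider: V_A = 20.6 × 2.820/(23.2 + 2.820) = 2.233 V.
I(R_C) = V_A / R_C = 2.233/2.97 = 0.7518 µA.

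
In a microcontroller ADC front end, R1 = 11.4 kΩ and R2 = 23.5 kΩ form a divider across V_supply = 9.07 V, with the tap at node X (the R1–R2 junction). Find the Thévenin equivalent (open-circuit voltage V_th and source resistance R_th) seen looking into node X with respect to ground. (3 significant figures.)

V_th ≈ 6.11 V, R_th ≈ 7.68 kΩ

V_th is the unloaded tap voltage: V_supply · R2/(R1+R2) = 9.07 × 0.6734 = 6.107 V.
With V_supply suppressed (replaced by a short), R_th = R1 ‖ R2 = (11.40 × 23.5)/(11.40 + 23.5) = 7.676 kΩ.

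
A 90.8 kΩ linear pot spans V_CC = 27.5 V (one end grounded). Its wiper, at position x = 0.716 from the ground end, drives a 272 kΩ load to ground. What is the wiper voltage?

The pot divides into 25.79 kΩ above the wiper and 65.01 kΩ below.
R_L loads the lower segment: effective lower R = 52.47 kΩ.
V_out = 27.5 × 52.47/(25.79 + 52.47) = 18.44 V.
(Unloaded: V_out = x·V_CC = 19.7 V.)

V_out ≈ 18.4 V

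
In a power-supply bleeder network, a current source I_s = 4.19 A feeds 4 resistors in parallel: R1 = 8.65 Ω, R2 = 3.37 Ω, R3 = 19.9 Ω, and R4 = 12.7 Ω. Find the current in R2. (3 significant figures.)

I ≈ 2.30 A

Total conductance ΣG = 1/8.65 + 1/3.37 + 1/19.9 + 1/12.7 = 0.5413 (units of 1/Ω).
R2 takes the fraction G_k/ΣG = 0.2967/0.5413 = 0.5482, so I = 4.19 × 0.5482 = 2.297 A.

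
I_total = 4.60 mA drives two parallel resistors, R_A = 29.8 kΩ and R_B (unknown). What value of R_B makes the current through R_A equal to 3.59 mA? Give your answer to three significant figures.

The fraction through R_A equals R_B/(R_A+R_B).
With f = 0.7804, R_B = R_A · f/(1−f) = 29.8 × 3.554 = 105.9 kΩ.

R_B ≈ 106 kΩ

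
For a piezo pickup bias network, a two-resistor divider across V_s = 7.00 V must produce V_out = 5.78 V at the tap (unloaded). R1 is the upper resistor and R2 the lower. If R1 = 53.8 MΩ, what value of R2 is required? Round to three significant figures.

The divider ratio is R2/(R1+R2) = 5.78/7.00 = 0.8257.
So R2 = R1 · V_out/(V_s − V_out) = 53.8 × 5.78/(7.00 − 5.78) = 53.8 × 4.738 = 254.9 MΩ.

R2 ≈ 255 MΩ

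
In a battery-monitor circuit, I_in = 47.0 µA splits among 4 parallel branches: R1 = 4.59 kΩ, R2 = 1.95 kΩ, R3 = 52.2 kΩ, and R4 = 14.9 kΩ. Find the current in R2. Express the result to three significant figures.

I ≈ 29.5 µA

Total conductance ΣG = 1/4.59 + 1/1.95 + 1/52.2 + 1/14.9 = 0.8170 (units of 1/kΩ).
R2 takes the fraction G_k/ΣG = 0.5128/0.8170 = 0.6277, so I = 47.0 × 0.6277 = 29.50 µA.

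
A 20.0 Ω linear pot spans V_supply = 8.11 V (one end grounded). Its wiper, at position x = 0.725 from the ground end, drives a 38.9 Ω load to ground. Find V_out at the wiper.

The pot divides into 5.500 Ω above the wiper and 14.50 Ω below.
R_L loads the lower segment: effective lower R = 10.56 Ω.
Loaded-divider output: V_out = 8.11 × 0.6576 = 5.333 V.

V_out ≈ 5.33 V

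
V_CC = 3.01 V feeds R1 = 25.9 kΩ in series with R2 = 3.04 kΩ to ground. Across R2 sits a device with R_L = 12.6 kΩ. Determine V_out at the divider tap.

R2 ‖ R_L = (3.04 × 12.6)/(3.04 + 12.6) = 2.449 kΩ.
Then V_out = V_CC · R2'/(R1 + R2') = 3.01 × 2.449/28.35 = 0.2600 V.

V_out ≈ 0.260 V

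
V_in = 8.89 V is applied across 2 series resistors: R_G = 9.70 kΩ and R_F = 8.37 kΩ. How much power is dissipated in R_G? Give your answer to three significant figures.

P ≈ 2.35 mW

The common current is I = 8.89/18.07 = 0.4920 mA.
V(R_G) = I·R = 4.772 V; P = V·I = 4.772 × 0.4920 = 2.348 mW.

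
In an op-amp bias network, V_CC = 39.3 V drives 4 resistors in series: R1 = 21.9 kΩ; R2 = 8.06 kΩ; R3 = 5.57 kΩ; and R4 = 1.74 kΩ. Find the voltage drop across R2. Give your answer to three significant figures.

V ≈ 8.50 V

ΣR = 21.9 + 8.06 + 5.57 + 1.74 = 37.27 kΩ.
V = V_CC · R/ΣR = 39.3 × 0.2163 = 8.499 V.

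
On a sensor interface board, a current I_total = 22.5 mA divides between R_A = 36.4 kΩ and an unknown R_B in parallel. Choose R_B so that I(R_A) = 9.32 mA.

Two-branch current divider: I_A = I_total · R_B/(R_A + R_B).
9.32/22.5 = R_B/(R_A + R_B) → R_B = R_A · (0.4142)/(1 − 0.4142) = 36.4 × 0.7071 = 25.74 kΩ.

R_B ≈ 25.7 kΩ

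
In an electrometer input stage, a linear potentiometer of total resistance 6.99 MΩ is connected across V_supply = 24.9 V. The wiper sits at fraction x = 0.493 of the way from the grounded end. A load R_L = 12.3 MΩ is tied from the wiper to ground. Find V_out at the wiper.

Lower segment x·R_p = 3.446 MΩ; upper segment (1−x)·R_p = 3.544 MΩ.
R_L loads the lower segment: effective lower R = 2.692 MΩ.
Then V_out = V_supply · 2.692/(3.544 + 2.692) = 10.75 V.
(Unloaded: V_out = x·V_supply = 12.3 V.)

V_out ≈ 10.7 V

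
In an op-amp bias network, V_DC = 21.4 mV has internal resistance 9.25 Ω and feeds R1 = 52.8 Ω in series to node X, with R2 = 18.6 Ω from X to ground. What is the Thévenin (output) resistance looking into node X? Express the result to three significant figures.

R1' = 9.25 + 52.8 = 62.05 Ω (source resistance + R1).
Looking into X with the source shorted: R_th = R1'·R2/(R1'+R2) = 62.05 × 18.6/80.65 = 14.31 Ω.

R_th ≈ 14.3 Ω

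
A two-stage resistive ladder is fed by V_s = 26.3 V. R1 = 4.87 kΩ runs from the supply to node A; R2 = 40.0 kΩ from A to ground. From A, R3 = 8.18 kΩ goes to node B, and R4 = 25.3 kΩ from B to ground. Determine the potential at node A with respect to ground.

V_A ≈ 20.8 V

Looking into the second stage from A: R3 + R4 = 33.48 kΩ appears in parallel with R2.
R2 ‖ (R3+R4) = 18.23 kΩ.
V_A = 26.3 × 18.23/(4.87 + 18.23) = 20.75 V.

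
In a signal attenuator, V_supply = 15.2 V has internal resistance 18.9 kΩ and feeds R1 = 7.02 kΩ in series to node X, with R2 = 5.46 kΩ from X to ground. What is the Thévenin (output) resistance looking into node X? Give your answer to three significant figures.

R_th ≈ 4.51 kΩ

R1' = 18.9 + 7.02 = 25.92 kΩ (source resistance + R1).
Looking into X with the source shorted: R_th = R1'·R2/(R1'+R2) = 25.92 × 5.46/31.38 = 4.510 kΩ.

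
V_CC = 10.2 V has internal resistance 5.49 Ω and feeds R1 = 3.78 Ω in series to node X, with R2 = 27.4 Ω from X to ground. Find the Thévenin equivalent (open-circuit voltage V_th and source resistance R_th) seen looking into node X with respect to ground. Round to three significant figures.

V_th ≈ 7.62 V, R_th ≈ 6.93 Ω

R1' = 5.49 + 3.78 = 9.270 Ω (source resistance + R1).
Open-circuit (no load on X): V_th = V_CC · R2/(R1' + R2) = 10.2 × 27.4/(9.270 + 27.4) = 7.621 V.
With V_CC suppressed (replaced by a short), R_th = R1' ‖ R2 = (9.270 × 27.4)/(9.270 + 27.4) = 6.927 Ω.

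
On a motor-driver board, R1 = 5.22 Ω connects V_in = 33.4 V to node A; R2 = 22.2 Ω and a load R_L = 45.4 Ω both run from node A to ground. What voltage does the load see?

V_out ≈ 24.7 V

R2 ‖ R_L = (22.2 × 45.4)/(22.2 + 45.4) = 14.91 Ω.
Voltage divider with the loaded lower leg: V_out = 33.4 × 14.91/(5.22 + 14.91) = 33.4 × 0.7407 = 24.74 V.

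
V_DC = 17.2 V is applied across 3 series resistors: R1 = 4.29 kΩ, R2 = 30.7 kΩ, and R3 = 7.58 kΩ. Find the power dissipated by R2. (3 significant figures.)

ΣR = 42.57 kΩ → I = 17.2/42.57 = 0.4040 mA.
V(R2) = I·R = 12.40 V; P = V·I = 12.40 × 0.4040 = 5.012 mW.

P ≈ 5.01 mW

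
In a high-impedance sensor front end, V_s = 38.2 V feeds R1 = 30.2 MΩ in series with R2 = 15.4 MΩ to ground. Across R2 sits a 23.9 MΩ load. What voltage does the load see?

V_out ≈ 9.04 V

R2 ‖ R_L = (15.4 × 23.9)/(15.4 + 23.9) = 9.365 MΩ.
Now apply the divider: V_out = 38.2 × 0.2367 = 9.042 V.
(Unloaded it would be 12.9 V; the load pulls it down.)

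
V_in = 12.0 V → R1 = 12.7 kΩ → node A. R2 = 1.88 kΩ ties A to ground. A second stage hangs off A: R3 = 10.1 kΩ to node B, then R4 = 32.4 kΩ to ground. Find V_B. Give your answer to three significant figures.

V_B ≈ 1.14 V

Node A sees R2 in parallel with the series input of stage 2, R3 + R4 = 42.50 kΩ.
R2 ‖ (R3+R4) = 1.800 kΩ.
V_A = 12.0 × 1.800/(12.7 + 1.800) = 1.490 V.
V_B = V_A × 0.7624 = 1.136 V.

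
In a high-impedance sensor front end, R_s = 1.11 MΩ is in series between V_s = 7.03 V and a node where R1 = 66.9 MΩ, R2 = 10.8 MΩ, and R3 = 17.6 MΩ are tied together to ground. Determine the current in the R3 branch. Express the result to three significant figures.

I ≈ 0.338 µA

Equivalent of the parallel group: R_p = 6.084 MΩ.
Node voltage V_A = V_s · R_p/(R_s + R_p) = 7.03 × 0.8457 = 5.945 V.
Branch current I = V_A/R3 = 5.945/17.6 = 0.3378 µA.
(Check via current divider: I_total = 0.9772 µA; share G_k/ΣG = 0.3457 → same result.)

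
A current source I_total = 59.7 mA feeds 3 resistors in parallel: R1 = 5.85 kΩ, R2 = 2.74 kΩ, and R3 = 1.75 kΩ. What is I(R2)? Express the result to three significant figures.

Total conductance ΣG = 1/5.85 + 1/2.74 + 1/1.75 = 1.107 (units of 1/kΩ).
R2 takes the fraction G_k/ΣG = 0.3650/1.107 = 0.3296, so I = 59.7 × 0.3296 = 19.68 mA.

I ≈ 19.7 mA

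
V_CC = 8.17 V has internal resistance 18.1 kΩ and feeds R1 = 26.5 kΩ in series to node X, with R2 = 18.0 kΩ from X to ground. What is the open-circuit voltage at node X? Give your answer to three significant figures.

R1' = 18.1 + 26.5 = 44.60 kΩ (source resistance + R1).
V_th is the unloaded tap voltage: V_CC · R2/(R1'+R2) = 8.17 × 0.2875 = 2.349 V.

V_th ≈ 2.35 V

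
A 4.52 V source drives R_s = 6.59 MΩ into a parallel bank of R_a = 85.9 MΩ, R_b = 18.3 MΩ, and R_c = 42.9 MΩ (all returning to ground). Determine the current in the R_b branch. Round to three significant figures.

Equivalent of the parallel group: R_p = 11.16 MΩ.
Node voltage V_A = V_s · R_p/(R_s + R_p) = 4.52 × 0.6288 = 2.842 V.
Branch current I = V_A/R_b = 2.842/18.3 = 0.1553 µA.
(Equivalently: I_total = 0.2546 µA, then current-divider fraction G_k/ΣG = 0.6099.)

I ≈ 0.155 µA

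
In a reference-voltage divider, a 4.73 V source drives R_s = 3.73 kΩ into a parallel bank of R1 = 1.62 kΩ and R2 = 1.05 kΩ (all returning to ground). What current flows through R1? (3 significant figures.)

Equivalent of the parallel group: R_p = 0.6371 kΩ.
V_A by voltage divider: V_A = 4.73 × 0.6371/(3.73 + 0.6371) = 0.6900 V.
I(R1) = V_A / R1 = 0.6900/1.62 = 0.4259 mA.
(Check via current divider: I_total = 1.083 mA; share G_k/ΣG = 0.3933 → same result.)

I ≈ 0.426 mA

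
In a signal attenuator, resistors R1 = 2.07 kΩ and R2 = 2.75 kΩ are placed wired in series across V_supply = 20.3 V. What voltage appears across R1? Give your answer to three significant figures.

V ≈ 8.72 V

ΣR = 2.07 + 2.75 = 4.820 kΩ.
Voltage divider: V = V_supply · (2.070 / 4.820) = 20.3 × 0.4295 = 8.718 V.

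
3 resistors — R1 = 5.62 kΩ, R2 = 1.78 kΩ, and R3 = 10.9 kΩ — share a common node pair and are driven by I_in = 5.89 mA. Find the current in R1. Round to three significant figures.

I ≈ 1.26 mA

ΣG = 1/5.62 + 1/1.78 + 1/10.9 = 0.8315.
By the current-divider rule, I = I_in · G_k/ΣG = 5.89 × 0.2140 = 1.260 mA.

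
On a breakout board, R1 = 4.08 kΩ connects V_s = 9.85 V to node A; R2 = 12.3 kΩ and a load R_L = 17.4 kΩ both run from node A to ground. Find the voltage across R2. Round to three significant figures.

V_out ≈ 6.29 V

The load sits in parallel with R2, giving an effective lower resistance R2' = R2·R_L/(R2+R_L) = 7.206 kΩ.
Then V_out = V_s · R2'/(R1 + R2') = 9.85 × 7.206/11.29 = 6.289 V.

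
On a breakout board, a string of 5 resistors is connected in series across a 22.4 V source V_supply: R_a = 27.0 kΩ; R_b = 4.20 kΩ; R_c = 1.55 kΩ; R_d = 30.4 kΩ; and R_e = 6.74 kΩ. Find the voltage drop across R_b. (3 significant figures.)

Series total: ΣR = 27.0 + 4.20 + 1.55 + 30.4 + 6.74 = 69.89 kΩ.
V = V_supply · R/ΣR = 22.4 × 0.06009 = 1.346 V.

V ≈ 1.35 V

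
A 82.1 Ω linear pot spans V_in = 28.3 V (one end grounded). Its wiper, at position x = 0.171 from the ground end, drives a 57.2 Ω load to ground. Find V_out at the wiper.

Split the track: R_lower = x·R_p = 14.04 Ω, R_upper = (1−x)·R_p = 68.06 Ω.
(x·R_p) ‖ R_L = 11.27 Ω.
V_out = 28.3 × 11.27/(68.06 + 11.27) = 4.021 V.

V_out ≈ 4.02 V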